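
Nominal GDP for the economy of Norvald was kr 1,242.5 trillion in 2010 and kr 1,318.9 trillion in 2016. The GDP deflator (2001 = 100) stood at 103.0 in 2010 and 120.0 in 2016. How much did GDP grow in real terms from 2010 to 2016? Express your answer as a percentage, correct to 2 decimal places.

-8.89%

Deflate each year: 2010 → 1242.5/1.030 = 1206.31; 2016 → 1318.9/1.200 = 1099.08.
So real GDP changed by 1099.08/1206.31 − 1 = -0.0889, i.e. -8.89%.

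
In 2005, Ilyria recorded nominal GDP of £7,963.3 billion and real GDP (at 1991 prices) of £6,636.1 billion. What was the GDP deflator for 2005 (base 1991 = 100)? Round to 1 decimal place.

120.0

GDP deflator = (Nominal / Real) × 100 = 7963.3 / 6636.1 × 100 = 120.00.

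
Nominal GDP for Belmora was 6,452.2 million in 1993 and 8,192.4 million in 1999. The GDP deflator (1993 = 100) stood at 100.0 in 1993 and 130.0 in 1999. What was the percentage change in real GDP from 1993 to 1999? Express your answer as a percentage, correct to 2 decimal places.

Deflate each year: 1993 → 6452.2/1.000 = 6452.20; 1999 → 8192.4/1.300 = 6301.85.
So real GDP changed by 6301.85/6452.20 − 1 = -0.0233, i.e. -2.33%.

-2.33%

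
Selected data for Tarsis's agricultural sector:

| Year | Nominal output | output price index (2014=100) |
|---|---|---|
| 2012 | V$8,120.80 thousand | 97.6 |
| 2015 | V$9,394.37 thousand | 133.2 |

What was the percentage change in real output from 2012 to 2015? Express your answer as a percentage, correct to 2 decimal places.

-15.24%

Deflate each year: 2012 → 8120.80/0.976 = 8320.49; 2015 → 9394.37/1.332 = 7052.83.
So real output changed by 7052.83/8320.49 − 1 = -0.1524, i.e. -15.24%.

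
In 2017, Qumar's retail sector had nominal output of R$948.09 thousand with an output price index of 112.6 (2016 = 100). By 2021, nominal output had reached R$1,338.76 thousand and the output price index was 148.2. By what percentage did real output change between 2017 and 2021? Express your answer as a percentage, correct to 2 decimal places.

Real output 2017 = 948.09 / 1.126 = 842.00.
Real output 2021 = 1338.76 / 1.482 = 903.35.
Real growth = 903.35 / 842.00 − 1 = 0.0729.

7.29%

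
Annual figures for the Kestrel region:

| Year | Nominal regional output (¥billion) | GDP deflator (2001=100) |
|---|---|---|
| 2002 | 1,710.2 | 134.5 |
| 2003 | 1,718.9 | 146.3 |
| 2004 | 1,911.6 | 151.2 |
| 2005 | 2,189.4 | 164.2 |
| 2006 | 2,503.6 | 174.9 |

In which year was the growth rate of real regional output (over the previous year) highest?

2004

2003: real = 1718.9/1.463 = 1174.91; growth vs 2002 (1271.52) = -7.60%.
2004: real = 1911.6/1.512 = 1264.29; growth vs 2003 (1174.91) = 7.61%.
2005: real = 2189.4/1.642 = 1333.37; growth vs 2004 (1264.29) = 5.46%.
2006: real = 2503.6/1.749 = 1431.45; growth vs 2005 (1333.37) = 7.36%.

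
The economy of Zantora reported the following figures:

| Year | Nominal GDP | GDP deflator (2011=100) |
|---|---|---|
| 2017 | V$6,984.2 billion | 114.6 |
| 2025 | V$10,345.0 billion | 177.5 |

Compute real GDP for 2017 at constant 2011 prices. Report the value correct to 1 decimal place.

V$6,094.4 billion

Real GDP = Nominal / (GDP deflator/100) = 6984.2 / 1.146 = 6094.42.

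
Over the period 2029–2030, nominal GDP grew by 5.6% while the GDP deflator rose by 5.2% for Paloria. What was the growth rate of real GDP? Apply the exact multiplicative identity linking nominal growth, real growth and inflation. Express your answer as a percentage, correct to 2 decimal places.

(1 + g_nom) = (1 + g_real)(1 + π), so g_real = 1.0560 / 1.0520 − 1 = 0.00380.

0.38%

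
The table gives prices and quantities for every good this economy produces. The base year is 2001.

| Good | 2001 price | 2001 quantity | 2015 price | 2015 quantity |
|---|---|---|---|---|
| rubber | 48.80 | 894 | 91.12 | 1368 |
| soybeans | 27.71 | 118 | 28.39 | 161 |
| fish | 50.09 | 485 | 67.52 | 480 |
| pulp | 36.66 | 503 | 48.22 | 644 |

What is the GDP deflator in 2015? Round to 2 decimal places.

Nominal GDP 2015 = 91.12·1368 + 28.39·161 + 67.52·480 + 48.22·644 = 192686.23.
Real GDP 2015 (at 2001 prices) = 48.80·1368 + 27.71·161 + 50.09·480 + 36.66·644 = 118871.95.
Deflator = Nominal/Real × 100 = 192686.23/118871.95 × 100 = 162.096.

162.10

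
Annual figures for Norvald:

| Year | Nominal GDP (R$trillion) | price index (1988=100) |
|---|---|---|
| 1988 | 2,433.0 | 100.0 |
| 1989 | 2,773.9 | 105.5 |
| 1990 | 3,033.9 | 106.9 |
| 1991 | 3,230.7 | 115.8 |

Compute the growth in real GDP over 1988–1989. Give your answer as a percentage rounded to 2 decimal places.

Real GDP 1988 = 2433.0/1.000 = 2433.00.
Real GDP 1989 = 2773.9/1.055 = 2629.29.
Change = 2629.29/2433.00 − 1 = 0.0807.

8.07%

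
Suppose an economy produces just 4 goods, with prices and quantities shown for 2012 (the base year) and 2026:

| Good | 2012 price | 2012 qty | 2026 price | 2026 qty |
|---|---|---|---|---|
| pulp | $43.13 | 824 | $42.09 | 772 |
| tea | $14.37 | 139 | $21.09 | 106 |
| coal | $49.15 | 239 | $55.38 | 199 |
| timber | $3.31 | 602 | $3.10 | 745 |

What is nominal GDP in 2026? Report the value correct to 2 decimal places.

Nominal GDP 2026 = Σ (p_2026 × q_2026) = 42.09·772 + 21.09·106 + 55.38·199 + 3.10·745 = 48059.14.

$48059.14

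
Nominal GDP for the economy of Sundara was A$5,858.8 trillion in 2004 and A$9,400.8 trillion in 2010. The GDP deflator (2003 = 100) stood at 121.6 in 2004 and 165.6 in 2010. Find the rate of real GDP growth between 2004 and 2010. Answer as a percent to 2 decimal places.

Real GDP 2004 = 5858.8 / 1.216 = 4818.09.
Real GDP 2010 = 9400.8 / 1.656 = 5676.81.
Real growth = 5676.81 / 4818.09 − 1 = 0.1782.

17.82%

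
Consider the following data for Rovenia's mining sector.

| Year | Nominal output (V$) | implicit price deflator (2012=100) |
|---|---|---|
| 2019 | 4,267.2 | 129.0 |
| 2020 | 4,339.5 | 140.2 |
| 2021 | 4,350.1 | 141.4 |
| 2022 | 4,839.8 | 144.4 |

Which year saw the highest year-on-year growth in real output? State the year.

2020: real = 4339.5/1.402 = 3095.22; growth vs 2019 (3307.91) = -6.43%.
2021: real = 4350.1/1.414 = 3076.45; growth vs 2020 (3095.22) = -0.61%.
2022: real = 4839.8/1.444 = 3351.66; growth vs 2021 (3076.45) = 8.95%.

2022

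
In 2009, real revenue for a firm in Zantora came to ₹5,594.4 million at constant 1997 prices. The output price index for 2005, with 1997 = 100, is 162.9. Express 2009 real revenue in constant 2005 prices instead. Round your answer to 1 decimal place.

Real revenue in 2005 prices = Real revenue in 1997 prices × (P_2005/P_1997) = 5594.4 × 1.629 = 9113.28.

₹9,113.3 million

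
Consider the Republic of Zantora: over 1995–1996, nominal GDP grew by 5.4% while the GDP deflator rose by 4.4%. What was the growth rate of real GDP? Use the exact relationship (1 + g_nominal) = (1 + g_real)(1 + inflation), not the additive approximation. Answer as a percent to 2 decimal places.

0.96%

(1 + g_nom) = (1 + g_real)(1 + π), so g_real = 1.0540 / 1.0440 − 1 = 0.00958.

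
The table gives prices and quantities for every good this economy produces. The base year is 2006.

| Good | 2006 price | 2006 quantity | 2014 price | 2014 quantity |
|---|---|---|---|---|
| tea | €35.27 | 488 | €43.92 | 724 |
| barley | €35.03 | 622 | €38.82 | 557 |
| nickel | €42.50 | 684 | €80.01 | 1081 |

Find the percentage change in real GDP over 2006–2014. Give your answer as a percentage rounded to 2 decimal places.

33.67%

Real GDP 2006 = Nominal GDP 2006 = 35.27·488 + 35.03·622 + 42.50·684 = 68070.42.
Real GDP 2014 (at 2006 prices) = 35.27·724 + 35.03·557 + 42.50·1081 = 90989.69.
Real growth = 90989.69/68070.42 − 1 = 0.3367.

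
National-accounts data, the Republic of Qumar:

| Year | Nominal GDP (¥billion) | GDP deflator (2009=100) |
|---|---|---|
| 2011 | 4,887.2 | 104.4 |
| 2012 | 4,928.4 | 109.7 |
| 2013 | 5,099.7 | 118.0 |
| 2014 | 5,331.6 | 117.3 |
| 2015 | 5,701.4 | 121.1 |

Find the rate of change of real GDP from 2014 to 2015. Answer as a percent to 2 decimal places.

3.58%

Real GDP 2014 = 5331.6/1.173 = 4545.27.
Real GDP 2015 = 5701.4/1.211 = 4708.01.
Change = 4708.01/4545.27 − 1 = 0.0358.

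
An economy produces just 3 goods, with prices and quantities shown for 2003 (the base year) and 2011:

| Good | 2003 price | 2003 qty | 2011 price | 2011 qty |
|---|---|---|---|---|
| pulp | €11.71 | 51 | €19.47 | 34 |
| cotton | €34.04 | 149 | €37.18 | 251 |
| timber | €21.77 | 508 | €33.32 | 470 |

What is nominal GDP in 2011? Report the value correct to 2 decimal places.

€25654.56

Nominal GDP 2011 = Σ (p_2011 × q_2011) = 19.47·34 + 37.18·251 + 33.32·470 = 25654.56.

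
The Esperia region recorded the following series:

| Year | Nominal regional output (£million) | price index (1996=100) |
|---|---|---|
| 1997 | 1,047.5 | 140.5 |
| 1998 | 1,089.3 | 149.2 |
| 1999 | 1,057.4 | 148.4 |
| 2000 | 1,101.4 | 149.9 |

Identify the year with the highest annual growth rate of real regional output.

1998: real = 1089.3/1.492 = 730.09; growth vs 1997 (745.55) = -2.07%.
1999: real = 1057.4/1.484 = 712.53; growth vs 1998 (730.09) = -2.41%.
2000: real = 1101.4/1.499 = 734.76; growth vs 1999 (712.53) = 3.12%.

2000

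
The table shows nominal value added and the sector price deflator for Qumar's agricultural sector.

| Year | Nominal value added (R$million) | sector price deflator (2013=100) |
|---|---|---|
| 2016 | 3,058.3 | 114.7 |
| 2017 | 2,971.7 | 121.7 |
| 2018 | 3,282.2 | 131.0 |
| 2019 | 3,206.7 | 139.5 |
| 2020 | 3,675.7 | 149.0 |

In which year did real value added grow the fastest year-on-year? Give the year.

2017: real = 2971.7/1.217 = 2441.82; growth vs 2016 (2666.35) = -8.42%.
2018: real = 3282.2/1.310 = 2505.50; growth vs 2017 (2441.82) = 2.61%.
2019: real = 3206.7/1.395 = 2298.71; growth vs 2018 (2505.50) = -8.25%.
2020: real = 3675.7/1.490 = 2466.91; growth vs 2019 (2298.71) = 7.32%.

2020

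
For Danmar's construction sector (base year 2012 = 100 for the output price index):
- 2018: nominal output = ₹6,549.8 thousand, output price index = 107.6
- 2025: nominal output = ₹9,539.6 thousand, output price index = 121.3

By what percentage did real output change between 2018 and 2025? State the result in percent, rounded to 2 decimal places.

29.20%

Deflate each year: 2018 → 6549.8/1.076 = 6087.17; 2025 → 9539.6/1.213 = 7864.47.
So real output changed by 7864.47/6087.17 − 1 = 0.2920, i.e. 29.20%.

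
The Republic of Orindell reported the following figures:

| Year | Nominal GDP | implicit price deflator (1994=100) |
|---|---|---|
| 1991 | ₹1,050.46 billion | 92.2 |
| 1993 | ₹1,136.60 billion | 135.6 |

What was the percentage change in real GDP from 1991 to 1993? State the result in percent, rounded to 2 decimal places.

-26.43%

Deflate each year: 1991 → 1050.46/0.922 = 1139.33; 1993 → 1136.60/1.356 = 838.20.
So real GDP changed by 838.20/1139.33 − 1 = -0.2643, i.e. -26.43%.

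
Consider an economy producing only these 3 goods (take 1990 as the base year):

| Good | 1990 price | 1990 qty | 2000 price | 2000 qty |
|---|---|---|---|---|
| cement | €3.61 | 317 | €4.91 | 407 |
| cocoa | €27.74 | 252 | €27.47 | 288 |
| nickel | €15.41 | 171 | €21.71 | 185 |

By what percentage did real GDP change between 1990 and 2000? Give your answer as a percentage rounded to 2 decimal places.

Real GDP 1990 = Nominal GDP 1990 = 3.61·317 + 27.74·252 + 15.41·171 = 10769.96.
Real GDP 2000 (at 1990 prices) = 3.61·407 + 27.74·288 + 15.41·185 = 12309.24.
Real growth = 12309.24/10769.96 − 1 = 0.1429.

14.29%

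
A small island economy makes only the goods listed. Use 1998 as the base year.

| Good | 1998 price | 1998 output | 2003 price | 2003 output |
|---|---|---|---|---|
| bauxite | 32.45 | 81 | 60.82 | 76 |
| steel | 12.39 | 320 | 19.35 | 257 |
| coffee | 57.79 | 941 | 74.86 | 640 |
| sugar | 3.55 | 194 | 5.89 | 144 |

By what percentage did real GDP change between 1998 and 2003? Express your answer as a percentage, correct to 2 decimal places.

-30.03%

Real GDP 1998 = Nominal GDP 1998 = 32.45·81 + 12.39·320 + 57.79·941 + 3.55·194 = 61662.34.
Real GDP 2003 (at 1998 prices) = 32.45·76 + 12.39·257 + 57.79·640 + 3.55·144 = 43147.23.
Real growth = 43147.23/61662.34 − 1 = -0.3003.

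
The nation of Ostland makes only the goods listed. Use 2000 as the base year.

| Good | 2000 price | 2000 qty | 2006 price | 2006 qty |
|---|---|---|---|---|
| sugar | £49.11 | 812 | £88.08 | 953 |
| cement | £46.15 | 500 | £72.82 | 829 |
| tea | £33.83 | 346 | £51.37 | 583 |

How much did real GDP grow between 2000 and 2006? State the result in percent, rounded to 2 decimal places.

Real GDP 2000 = Nominal GDP 2000 = 49.11·812 + 46.15·500 + 33.83·346 = 74657.50.
Real GDP 2006 (at 2000 prices) = 49.11·953 + 46.15·829 + 33.83·583 = 104783.07.
Real growth = 104783.07/74657.50 − 1 = 0.4035.

40.35%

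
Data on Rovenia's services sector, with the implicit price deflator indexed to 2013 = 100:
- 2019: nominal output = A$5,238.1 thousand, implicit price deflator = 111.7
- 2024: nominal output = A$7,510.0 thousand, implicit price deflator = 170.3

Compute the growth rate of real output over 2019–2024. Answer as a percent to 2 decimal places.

-5.96%

Real output 2019 = 5238.1 / 1.117 = 4689.44.
Real output 2024 = 7510.0 / 1.703 = 4409.86.
Real growth = 4409.86 / 4689.44 − 1 = -0.0596.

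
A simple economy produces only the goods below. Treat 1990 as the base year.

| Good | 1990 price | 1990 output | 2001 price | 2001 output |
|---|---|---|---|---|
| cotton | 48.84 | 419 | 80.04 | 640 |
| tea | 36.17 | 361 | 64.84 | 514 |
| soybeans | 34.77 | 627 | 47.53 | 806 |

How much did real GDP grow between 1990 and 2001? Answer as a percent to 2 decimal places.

Real GDP 1990 = Nominal GDP 1990 = 48.84·419 + 36.17·361 + 34.77·627 = 55322.12.
Real GDP 2001 (at 1990 prices) = 48.84·640 + 36.17·514 + 34.77·806 = 77873.60.
Real growth = 77873.60/55322.12 − 1 = 0.4076.

40.76%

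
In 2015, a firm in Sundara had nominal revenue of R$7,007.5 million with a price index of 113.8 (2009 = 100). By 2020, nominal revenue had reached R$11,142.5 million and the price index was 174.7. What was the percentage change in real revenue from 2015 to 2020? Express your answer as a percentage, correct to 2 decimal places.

3.58%

Real revenue 2015 = 7007.5 / 1.138 = 6157.73.
Real revenue 2020 = 11142.5 / 1.747 = 6378.08.
Real growth = 6378.08 / 6157.73 − 1 = 0.0358.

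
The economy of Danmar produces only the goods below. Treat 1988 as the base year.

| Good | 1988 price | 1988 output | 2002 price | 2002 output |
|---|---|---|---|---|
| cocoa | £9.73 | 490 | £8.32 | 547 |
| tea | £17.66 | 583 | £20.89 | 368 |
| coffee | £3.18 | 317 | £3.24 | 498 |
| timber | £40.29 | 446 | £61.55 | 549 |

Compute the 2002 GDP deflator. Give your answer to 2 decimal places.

Nominal GDP 2002 = 8.32·547 + 20.89·368 + 3.24·498 + 61.55·549 = 47643.03.
Real GDP 2002 (at 1988 prices) = 9.73·547 + 17.66·368 + 3.18·498 + 40.29·549 = 35524.04.
Deflator = Nominal/Real × 100 = 47643.03/35524.04 × 100 = 134.115.

134.11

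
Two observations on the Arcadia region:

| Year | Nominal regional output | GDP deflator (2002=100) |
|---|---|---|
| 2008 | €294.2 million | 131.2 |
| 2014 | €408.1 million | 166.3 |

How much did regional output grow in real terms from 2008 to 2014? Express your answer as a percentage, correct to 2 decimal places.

Real regional output 2008 = 294.2 / 1.312 = 224.24.
Real regional output 2014 = 408.1 / 1.663 = 245.40.
Real growth = 245.40 / 224.24 − 1 = 0.0944.

9.44%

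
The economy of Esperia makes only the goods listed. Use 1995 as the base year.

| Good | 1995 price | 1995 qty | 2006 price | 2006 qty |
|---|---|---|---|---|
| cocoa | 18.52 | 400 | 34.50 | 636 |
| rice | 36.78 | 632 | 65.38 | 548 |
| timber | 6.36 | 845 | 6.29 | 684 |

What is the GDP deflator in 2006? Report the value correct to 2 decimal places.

171.07

Nominal GDP 2006 = 34.50·636 + 65.38·548 + 6.29·684 = 62072.60.
Real GDP 2006 (at 1995 prices) = 18.52·636 + 36.78·548 + 6.36·684 = 36284.40.
Deflator = Nominal/Real × 100 = 62072.60/36284.40 × 100 = 171.072.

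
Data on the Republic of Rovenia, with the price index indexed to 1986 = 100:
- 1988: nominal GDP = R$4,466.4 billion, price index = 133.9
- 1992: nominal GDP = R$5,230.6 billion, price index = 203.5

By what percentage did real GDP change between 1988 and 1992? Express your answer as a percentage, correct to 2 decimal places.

Real GDP 1988 = 4466.4 / 1.339 = 3335.62.
Real GDP 1992 = 5230.6 / 2.035 = 2570.32.
Real growth = 2570.32 / 3335.62 − 1 = -0.2294.

-22.94%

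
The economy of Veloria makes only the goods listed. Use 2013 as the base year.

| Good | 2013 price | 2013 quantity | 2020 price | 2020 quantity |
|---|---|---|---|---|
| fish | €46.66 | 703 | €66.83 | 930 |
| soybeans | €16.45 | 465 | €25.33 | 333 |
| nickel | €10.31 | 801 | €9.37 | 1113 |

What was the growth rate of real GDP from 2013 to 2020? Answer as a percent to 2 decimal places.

Real GDP 2013 = Nominal GDP 2013 = 46.66·703 + 16.45·465 + 10.31·801 = 48709.54.
Real GDP 2020 (at 2013 prices) = 46.66·930 + 16.45·333 + 10.31·1113 = 60346.68.
Real growth = 60346.68/48709.54 − 1 = 0.2389.

23.89%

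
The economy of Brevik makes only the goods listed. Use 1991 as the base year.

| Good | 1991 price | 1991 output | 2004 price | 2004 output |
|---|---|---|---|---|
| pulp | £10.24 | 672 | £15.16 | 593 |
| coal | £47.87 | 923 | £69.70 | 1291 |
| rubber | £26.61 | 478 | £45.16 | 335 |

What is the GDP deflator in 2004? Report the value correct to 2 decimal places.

148.59

Nominal GDP 2004 = 15.16·593 + 69.70·1291 + 45.16·335 = 114101.18.
Real GDP 2004 (at 1991 prices) = 10.24·593 + 47.87·1291 + 26.61·335 = 76786.84.
Deflator = Nominal/Real × 100 = 114101.18/76786.84 × 100 = 148.595.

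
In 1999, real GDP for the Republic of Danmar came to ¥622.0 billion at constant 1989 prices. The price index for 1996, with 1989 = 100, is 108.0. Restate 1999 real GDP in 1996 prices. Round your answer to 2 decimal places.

¥671.76 billion

Real GDP in 1996 prices = Real GDP in 1989 prices × (P_1996/P_1989) = 622.0 × 1.080 = 671.76.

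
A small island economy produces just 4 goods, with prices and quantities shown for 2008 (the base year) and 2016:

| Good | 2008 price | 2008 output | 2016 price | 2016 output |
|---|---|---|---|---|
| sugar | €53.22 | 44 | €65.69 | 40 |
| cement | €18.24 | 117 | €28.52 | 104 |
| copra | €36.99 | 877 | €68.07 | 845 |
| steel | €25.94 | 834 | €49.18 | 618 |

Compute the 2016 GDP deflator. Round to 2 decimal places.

182.23

Nominal GDP 2016 = 65.69·40 + 28.52·104 + 68.07·845 + 49.18·618 = 93506.07.
Real GDP 2016 (at 2008 prices) = 53.22·40 + 18.24·104 + 36.99·845 + 25.94·618 = 51313.23.
Deflator = Nominal/Real × 100 = 93506.07/51313.23 × 100 = 182.226.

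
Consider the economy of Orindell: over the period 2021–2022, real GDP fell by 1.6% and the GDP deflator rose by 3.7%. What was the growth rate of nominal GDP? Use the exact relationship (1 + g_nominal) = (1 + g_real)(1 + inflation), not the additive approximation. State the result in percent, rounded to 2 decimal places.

(1 + g_nom) = (1 + g_real)(1 + π) = 0.9840 × 1.0370 = 1.02041.

2.04%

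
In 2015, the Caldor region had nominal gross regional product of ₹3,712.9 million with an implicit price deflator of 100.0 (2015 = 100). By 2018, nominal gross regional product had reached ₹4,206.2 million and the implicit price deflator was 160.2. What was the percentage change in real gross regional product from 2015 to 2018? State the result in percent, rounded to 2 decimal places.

-29.28%

Deflate each year: 2015 → 3712.9/1.000 = 3712.90; 2018 → 4206.2/1.602 = 2625.59.
So real gross regional product changed by 2625.59/3712.90 − 1 = -0.2928, i.e. -29.28%.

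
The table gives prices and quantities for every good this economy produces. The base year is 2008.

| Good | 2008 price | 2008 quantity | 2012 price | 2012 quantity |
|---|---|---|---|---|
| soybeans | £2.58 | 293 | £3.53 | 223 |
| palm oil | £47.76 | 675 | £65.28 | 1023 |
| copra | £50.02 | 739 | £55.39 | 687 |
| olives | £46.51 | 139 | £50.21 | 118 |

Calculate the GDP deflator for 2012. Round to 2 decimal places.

124.93

Nominal GDP 2012 = 3.53·223 + 65.28·1023 + 55.39·687 + 50.21·118 = 111546.34.
Real GDP 2012 (at 2008 prices) = 2.58·223 + 47.76·1023 + 50.02·687 + 46.51·118 = 89285.74.
Deflator = Nominal/Real × 100 = 111546.34/89285.74 × 100 = 124.932.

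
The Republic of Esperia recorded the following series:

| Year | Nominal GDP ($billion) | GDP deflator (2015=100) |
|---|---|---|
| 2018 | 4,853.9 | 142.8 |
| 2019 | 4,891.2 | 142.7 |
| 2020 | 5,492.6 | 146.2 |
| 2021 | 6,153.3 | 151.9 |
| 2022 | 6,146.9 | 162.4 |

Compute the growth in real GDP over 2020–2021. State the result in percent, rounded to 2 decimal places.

Real GDP 2020 = 5492.6/1.462 = 3756.91.
Real GDP 2021 = 6153.3/1.519 = 4050.89.
Change = 4050.89/3756.91 − 1 = 0.0783.

7.83%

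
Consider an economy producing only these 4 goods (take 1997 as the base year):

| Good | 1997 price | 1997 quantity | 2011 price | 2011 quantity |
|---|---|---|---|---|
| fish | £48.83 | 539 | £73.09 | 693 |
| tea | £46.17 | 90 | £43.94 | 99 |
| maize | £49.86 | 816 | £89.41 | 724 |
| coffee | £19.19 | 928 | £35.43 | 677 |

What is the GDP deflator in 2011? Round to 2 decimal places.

164.25

Nominal GDP 2011 = 73.09·693 + 43.94·99 + 89.41·724 + 35.43·677 = 143720.38.
Real GDP 2011 (at 1997 prices) = 48.83·693 + 46.17·99 + 49.86·724 + 19.19·677 = 87500.29.
Deflator = Nominal/Real × 100 = 143720.38/87500.29 × 100 = 164.251.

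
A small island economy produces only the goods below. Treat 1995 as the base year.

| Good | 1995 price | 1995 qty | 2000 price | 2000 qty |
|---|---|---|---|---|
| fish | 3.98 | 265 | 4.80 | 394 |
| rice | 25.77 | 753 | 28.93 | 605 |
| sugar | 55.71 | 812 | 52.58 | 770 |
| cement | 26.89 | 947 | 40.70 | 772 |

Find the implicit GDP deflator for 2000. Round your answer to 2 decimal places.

Nominal GDP 2000 = 4.80·394 + 28.93·605 + 52.58·770 + 40.70·772 = 91300.85.
Real GDP 2000 (at 1995 prices) = 3.98·394 + 25.77·605 + 55.71·770 + 26.89·772 = 80814.75.
Deflator = Nominal/Real × 100 = 91300.85/80814.75 × 100 = 112.975.

112.98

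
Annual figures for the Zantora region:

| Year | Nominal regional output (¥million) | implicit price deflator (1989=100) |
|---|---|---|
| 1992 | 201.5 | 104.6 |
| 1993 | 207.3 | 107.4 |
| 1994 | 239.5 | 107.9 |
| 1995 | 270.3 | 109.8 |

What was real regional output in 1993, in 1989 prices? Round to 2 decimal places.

¥193.02 million

Real regional output 1993 = 207.3 / 1.074 = 193.02.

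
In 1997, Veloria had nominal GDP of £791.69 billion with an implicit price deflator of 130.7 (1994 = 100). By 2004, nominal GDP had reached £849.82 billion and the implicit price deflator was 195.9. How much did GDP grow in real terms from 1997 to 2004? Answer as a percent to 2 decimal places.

-28.38%

Deflate each year: 1997 → 791.69/1.307 = 605.73; 2004 → 849.82/1.959 = 433.80.
So real GDP changed by 433.80/605.73 − 1 = -0.2838, i.e. -28.38%.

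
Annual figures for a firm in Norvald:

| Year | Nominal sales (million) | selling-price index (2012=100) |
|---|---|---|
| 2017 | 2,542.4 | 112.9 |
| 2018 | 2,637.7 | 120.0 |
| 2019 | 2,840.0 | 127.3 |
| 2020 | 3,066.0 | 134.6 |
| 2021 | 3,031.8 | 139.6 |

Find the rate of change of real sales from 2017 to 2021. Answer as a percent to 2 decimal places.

Real sales 2017 = 2542.4/1.129 = 2251.90.
Real sales 2021 = 3031.8/1.396 = 2171.78.
Change = 2171.78/2251.90 − 1 = -0.0356.

-3.56%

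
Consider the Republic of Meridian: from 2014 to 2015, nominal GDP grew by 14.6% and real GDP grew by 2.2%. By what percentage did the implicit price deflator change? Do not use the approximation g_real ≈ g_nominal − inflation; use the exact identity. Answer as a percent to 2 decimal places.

12.13%

(1 + g_nom) = (1 + g_real)(1 + π), so π = 1.1460 / 1.0220 − 1 = 0.12133.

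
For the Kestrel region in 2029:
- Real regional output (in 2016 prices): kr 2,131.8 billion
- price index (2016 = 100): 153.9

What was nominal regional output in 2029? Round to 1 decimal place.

Nominal regional output = Real × (price index/100) = 2131.8 × 1.539 = 3280.84.

kr 3,280.8 billion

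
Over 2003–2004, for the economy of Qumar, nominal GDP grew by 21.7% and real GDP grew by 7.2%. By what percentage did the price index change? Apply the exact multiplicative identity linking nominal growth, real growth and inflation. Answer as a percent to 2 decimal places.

13.53%

(1 + g_nom) = (1 + g_real)(1 + π), so π = 1.2170 / 1.0720 − 1 = 0.13526.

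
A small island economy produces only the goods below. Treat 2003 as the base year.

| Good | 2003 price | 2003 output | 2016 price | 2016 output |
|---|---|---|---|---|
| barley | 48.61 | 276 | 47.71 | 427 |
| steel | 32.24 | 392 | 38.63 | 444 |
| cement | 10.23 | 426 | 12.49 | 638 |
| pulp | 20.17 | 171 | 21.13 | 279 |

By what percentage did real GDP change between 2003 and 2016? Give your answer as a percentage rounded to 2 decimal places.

Real GDP 2003 = Nominal GDP 2003 = 48.61·276 + 32.24·392 + 10.23·426 + 20.17·171 = 33861.49.
Real GDP 2016 (at 2003 prices) = 48.61·427 + 32.24·444 + 10.23·638 + 20.17·279 = 47225.20.
Real growth = 47225.20/33861.49 − 1 = 0.3947.

39.47%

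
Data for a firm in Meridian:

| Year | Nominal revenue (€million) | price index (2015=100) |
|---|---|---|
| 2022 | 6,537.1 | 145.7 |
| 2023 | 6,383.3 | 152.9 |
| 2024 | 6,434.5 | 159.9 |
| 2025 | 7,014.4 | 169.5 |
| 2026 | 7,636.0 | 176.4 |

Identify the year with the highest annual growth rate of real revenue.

2026

2023: real = 6383.3/1.529 = 4174.82; growth vs 2022 (4486.68) = -6.95%.
2024: real = 6434.5/1.599 = 4024.08; growth vs 2023 (4174.82) = -3.61%.
2025: real = 7014.4/1.695 = 4138.29; growth vs 2024 (4024.08) = 2.84%.
2026: real = 7636.0/1.764 = 4328.80; growth vs 2025 (4138.29) = 4.60%.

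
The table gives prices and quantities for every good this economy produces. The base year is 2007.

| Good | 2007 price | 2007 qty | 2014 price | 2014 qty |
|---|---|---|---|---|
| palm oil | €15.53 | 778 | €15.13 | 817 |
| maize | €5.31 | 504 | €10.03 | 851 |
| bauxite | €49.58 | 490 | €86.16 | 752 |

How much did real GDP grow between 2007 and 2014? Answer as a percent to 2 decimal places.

39.53%

Real GDP 2007 = Nominal GDP 2007 = 15.53·778 + 5.31·504 + 49.58·490 = 39052.78.
Real GDP 2014 (at 2007 prices) = 15.53·817 + 5.31·851 + 49.58·752 = 54490.98.
Real growth = 54490.98/39052.78 − 1 = 0.3953.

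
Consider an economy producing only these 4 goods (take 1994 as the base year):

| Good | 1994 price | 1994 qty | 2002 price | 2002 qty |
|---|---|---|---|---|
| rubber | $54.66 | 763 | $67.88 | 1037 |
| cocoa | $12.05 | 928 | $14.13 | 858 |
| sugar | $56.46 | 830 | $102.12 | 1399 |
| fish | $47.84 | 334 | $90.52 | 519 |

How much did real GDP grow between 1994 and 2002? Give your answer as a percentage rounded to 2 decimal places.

47.62%

Real GDP 1994 = Nominal GDP 1994 = 54.66·763 + 12.05·928 + 56.46·830 + 47.84·334 = 115728.34.
Real GDP 2002 (at 1994 prices) = 54.66·1037 + 12.05·858 + 56.46·1399 + 47.84·519 = 170837.82.
Real growth = 170837.82/115728.34 − 1 = 0.4762.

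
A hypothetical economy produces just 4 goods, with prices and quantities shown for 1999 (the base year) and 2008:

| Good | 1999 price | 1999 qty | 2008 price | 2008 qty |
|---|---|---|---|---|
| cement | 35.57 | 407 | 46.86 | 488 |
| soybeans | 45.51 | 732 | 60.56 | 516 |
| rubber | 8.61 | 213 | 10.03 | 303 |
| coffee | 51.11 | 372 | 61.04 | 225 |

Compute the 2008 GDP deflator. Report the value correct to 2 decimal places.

Nominal GDP 2008 = 46.86·488 + 60.56·516 + 10.03·303 + 61.04·225 = 70889.73.
Real GDP 2008 (at 1999 prices) = 35.57·488 + 45.51·516 + 8.61·303 + 51.11·225 = 54949.90.
Deflator = Nominal/Real × 100 = 70889.73/54949.90 × 100 = 129.008.

129.01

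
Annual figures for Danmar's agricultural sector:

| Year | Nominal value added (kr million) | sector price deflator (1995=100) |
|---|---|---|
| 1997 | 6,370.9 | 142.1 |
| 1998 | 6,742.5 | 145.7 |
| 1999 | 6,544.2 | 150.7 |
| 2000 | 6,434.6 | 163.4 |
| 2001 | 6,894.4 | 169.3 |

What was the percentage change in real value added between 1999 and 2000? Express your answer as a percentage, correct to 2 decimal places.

-9.32%

Real value added 1999 = 6544.2/1.507 = 4342.53.
Real value added 2000 = 6434.6/1.634 = 3937.94.
Change = 3937.94/4342.53 − 1 = -0.0932.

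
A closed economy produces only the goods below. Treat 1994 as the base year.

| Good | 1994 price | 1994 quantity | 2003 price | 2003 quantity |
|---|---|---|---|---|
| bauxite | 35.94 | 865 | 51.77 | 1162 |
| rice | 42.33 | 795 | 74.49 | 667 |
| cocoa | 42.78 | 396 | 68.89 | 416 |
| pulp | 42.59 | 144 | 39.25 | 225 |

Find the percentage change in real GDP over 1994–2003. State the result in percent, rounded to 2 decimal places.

10.89%

Real GDP 1994 = Nominal GDP 1994 = 35.94·865 + 42.33·795 + 42.78·396 + 42.59·144 = 87814.29.
Real GDP 2003 (at 1994 prices) = 35.94·1162 + 42.33·667 + 42.78·416 + 42.59·225 = 97375.62.
Real growth = 97375.62/87814.29 − 1 = 0.1089.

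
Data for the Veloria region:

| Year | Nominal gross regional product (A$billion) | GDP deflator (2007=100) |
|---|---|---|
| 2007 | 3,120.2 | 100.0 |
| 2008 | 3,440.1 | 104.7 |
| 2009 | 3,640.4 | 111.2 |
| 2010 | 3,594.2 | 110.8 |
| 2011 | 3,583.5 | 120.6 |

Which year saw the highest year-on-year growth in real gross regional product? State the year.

2008: real = 3440.1/1.047 = 3285.67; growth vs 2007 (3120.20) = 5.30%.
2009: real = 3640.4/1.112 = 3273.74; growth vs 2008 (3285.67) = -0.36%.
2010: real = 3594.2/1.108 = 3243.86; growth vs 2009 (3273.74) = -0.91%.
2011: real = 3583.5/1.206 = 2971.39; growth vs 2010 (3243.86) = -8.40%.

2008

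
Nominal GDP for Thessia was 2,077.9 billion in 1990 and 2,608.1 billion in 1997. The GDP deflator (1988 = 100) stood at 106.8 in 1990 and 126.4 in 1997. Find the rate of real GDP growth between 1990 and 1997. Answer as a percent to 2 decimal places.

6.05%

Deflate each year: 1990 → 2077.9/1.068 = 1945.60; 1997 → 2608.1/1.264 = 2063.37.
So real GDP changed by 2063.37/1945.60 − 1 = 0.0605, i.e. 6.05%.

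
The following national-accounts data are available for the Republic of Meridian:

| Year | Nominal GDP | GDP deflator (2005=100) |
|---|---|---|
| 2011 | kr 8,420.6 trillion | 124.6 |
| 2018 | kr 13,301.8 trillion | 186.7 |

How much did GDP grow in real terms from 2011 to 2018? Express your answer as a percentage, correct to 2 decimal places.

5.42%

Deflate each year: 2011 → 8420.6/1.246 = 6758.11; 2018 → 13301.8/1.867 = 7124.69.
So real GDP changed by 7124.69/6758.11 − 1 = 0.0542, i.e. 5.42%.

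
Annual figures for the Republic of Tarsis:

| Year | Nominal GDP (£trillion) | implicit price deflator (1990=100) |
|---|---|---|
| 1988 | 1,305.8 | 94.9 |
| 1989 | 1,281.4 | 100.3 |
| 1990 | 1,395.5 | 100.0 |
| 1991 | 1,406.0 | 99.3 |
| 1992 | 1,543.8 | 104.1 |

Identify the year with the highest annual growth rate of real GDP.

1989: real = 1281.4/1.003 = 1277.57; growth vs 1988 (1375.97) = -7.15%.
1990: real = 1395.5/1.000 = 1395.50; growth vs 1989 (1277.57) = 9.23%.
1991: real = 1406.0/0.993 = 1415.91; growth vs 1990 (1395.50) = 1.46%.
1992: real = 1543.8/1.041 = 1483.00; growth vs 1991 (1415.91) = 4.74%.

1990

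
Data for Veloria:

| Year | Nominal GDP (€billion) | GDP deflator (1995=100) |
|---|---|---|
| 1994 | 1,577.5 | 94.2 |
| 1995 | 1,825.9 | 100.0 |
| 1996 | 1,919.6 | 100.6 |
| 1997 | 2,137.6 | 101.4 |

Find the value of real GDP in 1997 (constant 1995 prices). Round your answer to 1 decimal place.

Real GDP 1997 = 2137.6 / 1.014 = 2108.09.

€2,108.1 billion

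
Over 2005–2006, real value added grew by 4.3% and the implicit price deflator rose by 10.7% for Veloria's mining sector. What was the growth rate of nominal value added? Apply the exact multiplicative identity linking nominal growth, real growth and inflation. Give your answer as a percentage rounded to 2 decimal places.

15.46%

(1 + g_nom) = (1 + g_real)(1 + π) = 1.0430 × 1.1070 = 1.15460.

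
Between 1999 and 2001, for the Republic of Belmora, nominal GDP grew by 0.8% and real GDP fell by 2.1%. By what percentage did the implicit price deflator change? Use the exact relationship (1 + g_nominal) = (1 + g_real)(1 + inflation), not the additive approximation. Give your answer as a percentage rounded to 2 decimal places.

(1 + g_nom) = (1 + g_real)(1 + π), so π = 1.0080 / 0.9790 − 1 = 0.02962.

2.96%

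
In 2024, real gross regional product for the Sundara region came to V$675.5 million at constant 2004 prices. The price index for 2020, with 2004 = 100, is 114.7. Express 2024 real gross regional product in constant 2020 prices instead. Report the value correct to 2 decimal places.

Real gross regional product in 2020 prices = Real gross regional product in 2004 prices × (P_2020/P_2004) = 675.5 × 1.147 = 774.80.

V$774.80 million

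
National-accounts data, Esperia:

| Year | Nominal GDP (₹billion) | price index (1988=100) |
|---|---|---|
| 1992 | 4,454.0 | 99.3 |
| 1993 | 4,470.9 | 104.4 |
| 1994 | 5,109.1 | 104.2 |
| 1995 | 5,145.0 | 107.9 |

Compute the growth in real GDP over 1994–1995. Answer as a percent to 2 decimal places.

Real GDP 1994 = 5109.1/1.042 = 4903.17.
Real GDP 1995 = 5145.0/1.079 = 4768.30.
Change = 4768.30/4903.17 − 1 = -0.0275.

-2.75%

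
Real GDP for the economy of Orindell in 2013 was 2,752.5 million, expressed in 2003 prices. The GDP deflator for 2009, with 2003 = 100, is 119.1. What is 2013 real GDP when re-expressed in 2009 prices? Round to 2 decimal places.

3,278.23 million

Real GDP in 2009 prices = Real GDP in 2003 prices × (P_2009/P_2003) = 2752.5 × 1.191 = 3278.23.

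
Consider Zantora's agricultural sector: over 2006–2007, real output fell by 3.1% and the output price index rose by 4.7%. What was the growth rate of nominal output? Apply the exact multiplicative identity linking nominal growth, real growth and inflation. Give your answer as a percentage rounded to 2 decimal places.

(1 + g_nom) = (1 + g_real)(1 + π) = 0.9690 × 1.0470 = 1.01454.

1.45%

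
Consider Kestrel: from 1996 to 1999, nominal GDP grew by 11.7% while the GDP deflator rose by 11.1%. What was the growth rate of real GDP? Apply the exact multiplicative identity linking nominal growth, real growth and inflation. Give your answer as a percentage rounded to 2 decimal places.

0.54%

(1 + g_nom) = (1 + g_real)(1 + π), so g_real = 1.1170 / 1.1110 − 1 = 0.00540.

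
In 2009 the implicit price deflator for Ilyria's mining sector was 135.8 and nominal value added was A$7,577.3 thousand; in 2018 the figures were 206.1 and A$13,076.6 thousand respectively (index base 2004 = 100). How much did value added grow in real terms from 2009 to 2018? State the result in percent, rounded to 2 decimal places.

Real value added 2009 = 7577.3 / 1.358 = 5579.75.
Real value added 2018 = 13076.6 / 2.061 = 6344.78.
Real growth = 6344.78 / 5579.75 − 1 = 0.1371.

13.71%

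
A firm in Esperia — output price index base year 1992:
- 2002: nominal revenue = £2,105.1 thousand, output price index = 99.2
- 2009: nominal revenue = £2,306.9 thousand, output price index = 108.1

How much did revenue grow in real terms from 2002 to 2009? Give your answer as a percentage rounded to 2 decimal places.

Real revenue 2002 = 2105.1 / 0.992 = 2122.08.
Real revenue 2009 = 2306.9 / 1.081 = 2134.04.
Real growth = 2134.04 / 2122.08 − 1 = 0.0056.

0.56%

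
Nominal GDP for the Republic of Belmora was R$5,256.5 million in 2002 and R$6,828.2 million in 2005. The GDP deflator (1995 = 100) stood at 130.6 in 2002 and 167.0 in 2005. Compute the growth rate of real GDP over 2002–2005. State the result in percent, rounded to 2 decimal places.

1.59%

Real GDP 2002 = 5256.5 / 1.306 = 4024.89.
Real GDP 2005 = 6828.2 / 1.670 = 4088.74.
Real growth = 4088.74 / 4024.89 − 1 = 0.0159.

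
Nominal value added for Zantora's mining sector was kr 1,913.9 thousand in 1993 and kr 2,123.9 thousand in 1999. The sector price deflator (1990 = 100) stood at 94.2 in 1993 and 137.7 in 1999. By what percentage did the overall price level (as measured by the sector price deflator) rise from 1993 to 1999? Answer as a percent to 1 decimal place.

46.2%

Price-level change = 137.7 / 94.2 − 1 = 0.4618.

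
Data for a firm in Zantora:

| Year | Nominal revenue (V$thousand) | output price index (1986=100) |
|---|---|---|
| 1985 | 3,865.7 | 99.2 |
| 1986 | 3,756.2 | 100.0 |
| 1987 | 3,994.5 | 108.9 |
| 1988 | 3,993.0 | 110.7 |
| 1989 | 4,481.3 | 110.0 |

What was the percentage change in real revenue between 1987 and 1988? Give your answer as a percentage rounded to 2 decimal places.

-1.66%

Real revenue 1987 = 3994.5/1.089 = 3668.04.
Real revenue 1988 = 3993.0/1.107 = 3607.05.
Change = 3607.05/3668.04 − 1 = -0.0166.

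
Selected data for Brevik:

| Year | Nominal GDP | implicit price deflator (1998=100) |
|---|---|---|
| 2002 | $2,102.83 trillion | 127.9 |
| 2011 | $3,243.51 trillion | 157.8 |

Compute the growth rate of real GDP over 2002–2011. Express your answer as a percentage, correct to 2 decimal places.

Deflate each year: 2002 → 2102.83/1.279 = 1644.12; 2011 → 3243.51/1.578 = 2055.46.
So real GDP changed by 2055.46/1644.12 − 1 = 0.2502, i.e. 25.02%.

25.02%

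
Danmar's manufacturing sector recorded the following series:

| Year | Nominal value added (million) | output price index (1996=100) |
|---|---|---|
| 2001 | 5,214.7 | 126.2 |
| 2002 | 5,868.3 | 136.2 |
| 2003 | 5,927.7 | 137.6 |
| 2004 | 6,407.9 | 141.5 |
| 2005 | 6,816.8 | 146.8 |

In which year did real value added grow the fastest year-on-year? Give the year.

2004

2002: real = 5868.3/1.362 = 4308.59; growth vs 2001 (4132.09) = 4.27%.
2003: real = 5927.7/1.376 = 4307.92; growth vs 2002 (4308.59) = -0.02%.
2004: real = 6407.9/1.415 = 4528.55; growth vs 2003 (4307.92) = 5.12%.
2005: real = 6816.8/1.468 = 4643.60; growth vs 2004 (4528.55) = 2.54%.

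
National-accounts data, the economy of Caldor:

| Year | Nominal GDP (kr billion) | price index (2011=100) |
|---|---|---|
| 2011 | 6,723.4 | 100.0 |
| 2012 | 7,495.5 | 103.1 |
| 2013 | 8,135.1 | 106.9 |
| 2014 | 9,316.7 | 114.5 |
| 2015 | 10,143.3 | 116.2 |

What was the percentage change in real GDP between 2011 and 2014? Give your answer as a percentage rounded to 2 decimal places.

Real GDP 2011 = 6723.4/1.000 = 6723.40.
Real GDP 2014 = 9316.7/1.145 = 8136.86.
Change = 8136.86/6723.40 − 1 = 0.2102.

21.02%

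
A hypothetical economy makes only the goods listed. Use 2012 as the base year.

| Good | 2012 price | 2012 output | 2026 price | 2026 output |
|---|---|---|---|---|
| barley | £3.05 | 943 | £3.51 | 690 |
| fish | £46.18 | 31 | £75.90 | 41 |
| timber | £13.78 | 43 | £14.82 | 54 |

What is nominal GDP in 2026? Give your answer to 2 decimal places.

Nominal GDP 2026 = Σ (p_2026 × q_2026) = 3.51·690 + 75.90·41 + 14.82·54 = 6334.08.

£6334.08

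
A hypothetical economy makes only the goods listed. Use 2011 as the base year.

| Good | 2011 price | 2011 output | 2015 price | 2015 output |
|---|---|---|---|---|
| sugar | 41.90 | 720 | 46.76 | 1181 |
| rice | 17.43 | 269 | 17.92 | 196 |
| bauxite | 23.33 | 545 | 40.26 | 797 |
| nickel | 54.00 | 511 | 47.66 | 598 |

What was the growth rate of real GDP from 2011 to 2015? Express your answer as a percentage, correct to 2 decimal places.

38.08%

Real GDP 2011 = Nominal GDP 2011 = 41.90·720 + 17.43·269 + 23.33·545 + 54.00·511 = 75165.52.
Real GDP 2015 (at 2011 prices) = 41.90·1181 + 17.43·196 + 23.33·797 + 54.00·598 = 103786.19.
Real growth = 103786.19/75165.52 − 1 = 0.3808.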